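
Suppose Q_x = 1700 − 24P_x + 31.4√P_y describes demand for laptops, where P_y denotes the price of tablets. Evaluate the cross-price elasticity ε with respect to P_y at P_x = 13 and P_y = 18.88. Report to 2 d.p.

0.04

At P_x = 13 and P_y = 18.88: Q_x = 1524.437.
∂Q_x/∂P_y = 31.4/(2√P_y) = 31.4/(2√18.88) = 3.6133.
ε = (∂Q_x/∂P_y)(P_y/Q_x) = 3.6133 × (18.88/1524.437) ≈ 0.04.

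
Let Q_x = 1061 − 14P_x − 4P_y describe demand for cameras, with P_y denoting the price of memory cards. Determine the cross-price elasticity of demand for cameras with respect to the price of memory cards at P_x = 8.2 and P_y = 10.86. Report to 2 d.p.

At P_x = 8.2 and P_y = 10.86: Q_x = 902.76.
∂Q_x/∂P_y = -4.
ε = (∂Q_x/∂P_y)(P_y/Q_x) = -4 × (10.86/902.76) ≈ -0.05.

-0.05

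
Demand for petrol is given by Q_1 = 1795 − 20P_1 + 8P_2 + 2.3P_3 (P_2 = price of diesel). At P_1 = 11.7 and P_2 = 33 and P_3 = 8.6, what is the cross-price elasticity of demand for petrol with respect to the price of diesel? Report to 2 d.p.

At P_1 = 11.7 and P_2 = 33 and P_3 = 8.6: Q_1 = 1844.78.
∂Q_1/∂P_2 = 8.
ε = (∂Q_1/∂P_2)(P_2/Q_1) = 8 × (33/1844.78) ≈ 0.14.

0.14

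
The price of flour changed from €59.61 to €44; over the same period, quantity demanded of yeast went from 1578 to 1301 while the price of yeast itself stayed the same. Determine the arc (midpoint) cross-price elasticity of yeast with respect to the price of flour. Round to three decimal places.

0.639

ΔQ_A = 1301 − 1578 = -277; ΔP_B = 44 − 59.61 = -15.61.
Midpoints: Q̄_A = 1439.5, P̄_B = 51.80.
ε = (ΔQ_A/Q̄_A)/(ΔP_B/P̄_B) = (-277/1439.5)/(-15.61/51.80) ≈ 0.639.
ε > 0: yeast and flour are substitutes.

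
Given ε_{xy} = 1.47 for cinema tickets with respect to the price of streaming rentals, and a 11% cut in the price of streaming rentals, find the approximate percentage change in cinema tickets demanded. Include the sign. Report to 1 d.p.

-16.2%

%ΔQ ≈ ε × %ΔP of streaming rentals = 1.47 × (-11%) = -16.2%.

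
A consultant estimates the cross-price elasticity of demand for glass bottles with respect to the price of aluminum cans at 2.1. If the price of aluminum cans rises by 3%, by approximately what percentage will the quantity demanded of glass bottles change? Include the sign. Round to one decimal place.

%ΔQ ≈ ε × %ΔP of aluminum cans = 2.1 × (3%) = 6.3%.

6.3%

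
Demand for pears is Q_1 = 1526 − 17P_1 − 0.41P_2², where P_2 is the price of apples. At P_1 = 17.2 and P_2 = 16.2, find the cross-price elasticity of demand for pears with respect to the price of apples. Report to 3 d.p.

-0.191

At P_1 = 17.2 and P_2 = 16.2: Q_1 = 1126.000.
∂Q_1/∂P_2 = -0.82P_2 = -0.82(16.2) = -13.2840.
ε = (∂Q_1/∂P_2)(P_2/Q_1) = -13.2840 × (16.2/1126.000) ≈ -0.191.
ε < 0: complements.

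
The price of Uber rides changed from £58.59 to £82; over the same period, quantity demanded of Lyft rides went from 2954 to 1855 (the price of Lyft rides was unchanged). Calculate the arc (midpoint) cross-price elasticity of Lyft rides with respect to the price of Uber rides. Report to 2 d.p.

ΔQ_A = 1855 − 2954 = -1099; ΔP_B = 82 − 58.59 = 23.41.
Midpoints: Q̄_A = 2404.5, P̄_B = 70.30.
ε = (ΔQ_A/Q̄_A)/(ΔP_B/P̄_B) = (-1099/2404.5)/(23.41/70.30) ≈ -1.37.
ε < 0: Lyft rides and Uber rides are complements.

-1.37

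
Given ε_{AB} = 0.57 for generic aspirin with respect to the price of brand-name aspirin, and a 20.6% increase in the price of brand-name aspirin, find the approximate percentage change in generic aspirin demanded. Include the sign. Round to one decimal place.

11.7%

%ΔQ ≈ ε × %ΔP of brand-name aspirin = 0.57 × (20.6%) = 11.7%.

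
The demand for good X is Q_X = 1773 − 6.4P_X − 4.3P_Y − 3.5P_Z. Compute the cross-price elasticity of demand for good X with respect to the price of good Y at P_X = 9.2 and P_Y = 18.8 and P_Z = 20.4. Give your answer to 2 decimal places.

At P_X = 9.2 and P_Y = 18.8 and P_Z = 20.4: Q_X = 1561.88.
∂Q_X/∂P_Y = -4.3.
ε = (∂Q_X/∂P_Y)(P_Y/Q_X) = -4.3 × (18.8/1561.88) ≈ -0.05.
Since ε < 0, good X and good Y are complements.

-0.05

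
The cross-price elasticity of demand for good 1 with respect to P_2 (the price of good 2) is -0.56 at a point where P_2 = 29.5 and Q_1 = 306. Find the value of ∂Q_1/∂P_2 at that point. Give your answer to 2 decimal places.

-5.81

ε = (∂Q_1/∂P_2)·(P_2/Q_1) ⇒ ∂Q_1/∂P_2 = ε·Q_1/P_2 = -0.56 × 306/29.5 ≈ -5.81.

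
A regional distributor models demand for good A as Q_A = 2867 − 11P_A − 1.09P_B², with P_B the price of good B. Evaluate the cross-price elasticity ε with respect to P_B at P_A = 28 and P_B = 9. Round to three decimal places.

-0.071

At P_A = 28 and P_B = 9: Q_A = 2470.71.
∂Q_A/∂P_B = -2.18P_B = -2.18(9) = -19.6200.
ε = (∂Q_A/∂P_B)(P_B/Q_A) = -19.6200 × (9/2470.71) ≈ -0.071.
ε < 0: complements.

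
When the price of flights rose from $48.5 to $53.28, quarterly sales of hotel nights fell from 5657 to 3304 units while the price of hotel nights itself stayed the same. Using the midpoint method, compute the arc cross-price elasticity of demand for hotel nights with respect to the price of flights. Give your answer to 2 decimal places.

-5.59

ΔQ_A = 3304 − 5657 = -2353; ΔP_B = 53.28 − 48.5 = 4.78.
Midpoints: Q̄_A = 4480.5, P̄_B = 50.89.
ε = (ΔQ_A/Q̄_A)/(ΔP_B/P̄_B) = (-2353/4480.5)/(4.78/50.89) ≈ -5.59.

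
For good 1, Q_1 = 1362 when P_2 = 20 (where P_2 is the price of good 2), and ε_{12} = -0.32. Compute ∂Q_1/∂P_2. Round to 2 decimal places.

ε = (∂Q_1/∂P_2)·(P_2/Q_1) ⇒ ∂Q_1/∂P_2 = ε·Q_1/P_2 = -0.32 × 1362/20 ≈ -21.79.

-21.79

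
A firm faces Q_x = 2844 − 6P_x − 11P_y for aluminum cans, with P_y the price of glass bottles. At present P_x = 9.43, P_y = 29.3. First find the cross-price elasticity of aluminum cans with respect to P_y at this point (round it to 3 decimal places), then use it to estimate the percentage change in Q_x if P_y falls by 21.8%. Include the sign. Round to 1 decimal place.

2.9%

At P_x = 9.43, P_y = 29.3: Q_x = 2465.12.
∂Q_x/∂P_y = -11.
ε = (∂Q_x/∂P_y)(P_y/Q_x) = -11.0000 × 29.3/2465.12 ≈ -0.131.
%ΔQ_x ≈ ε × %ΔP_y = -0.131 × (-21.8%) = 2.9%.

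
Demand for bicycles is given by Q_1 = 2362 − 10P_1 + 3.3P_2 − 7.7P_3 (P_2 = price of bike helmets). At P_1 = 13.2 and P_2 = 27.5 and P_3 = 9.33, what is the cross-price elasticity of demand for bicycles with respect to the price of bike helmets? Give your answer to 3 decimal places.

0.040

At P_1 = 13.2 and P_2 = 27.5 and P_3 = 9.33: Q_1 = 2248.909.
∂Q_1/∂P_2 = 3.3.
ε = (∂Q_1/∂P_2)(P_2/Q_1) = 3.3 × (27.5/2248.909) ≈ 0.040.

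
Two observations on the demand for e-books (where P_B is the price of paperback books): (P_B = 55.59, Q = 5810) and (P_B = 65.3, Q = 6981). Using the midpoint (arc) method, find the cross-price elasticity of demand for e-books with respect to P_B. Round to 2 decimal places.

1.14

ΔQ_A = 6981 − 5810 = 1171; ΔP_B = 65.3 − 55.59 = 9.71.
Midpoints: Q̄_A = 6395.5, P̄_B = 60.45.
ε = (ΔQ_A/Q̄_A)/(ΔP_B/P̄_B) = (1171/6395.5)/(9.71/60.45) ≈ 1.14.
ε > 0: e-books and paperback books are substitutes.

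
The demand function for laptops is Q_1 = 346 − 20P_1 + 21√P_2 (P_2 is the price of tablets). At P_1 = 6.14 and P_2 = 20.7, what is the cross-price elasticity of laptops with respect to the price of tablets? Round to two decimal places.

At P_1 = 6.14 and P_2 = 20.7: Q_1 = 318.744.
∂Q_1/∂P_2 = 21/(2√P_2) = 21/(2√20.7) = 2.3078.
ε = (∂Q_1/∂P_2)(P_2/Q_1) = 2.3078 × (20.7/318.744) ≈ 0.15.

0.15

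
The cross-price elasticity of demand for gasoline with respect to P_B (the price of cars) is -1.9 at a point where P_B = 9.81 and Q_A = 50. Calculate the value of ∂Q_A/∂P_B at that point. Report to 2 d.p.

ε = (∂Q_A/∂P_B)·(P_B/Q_A) ⇒ ∂Q_A/∂P_B = ε·Q_A/P_B = -1.9 × 50/9.81 ≈ -9.68.

-9.68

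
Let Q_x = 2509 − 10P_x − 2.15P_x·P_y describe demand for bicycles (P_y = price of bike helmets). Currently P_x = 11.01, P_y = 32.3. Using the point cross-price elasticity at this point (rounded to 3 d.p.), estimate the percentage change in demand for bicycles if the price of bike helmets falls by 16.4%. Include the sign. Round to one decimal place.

At P_x = 11.01, P_y = 32.3: Q_x = 1634.311.
∂Q_x/∂P_y = -2.15P_x = -23.6715.
ε = (∂Q_x/∂P_y)(P_y/Q_x) = -23.6715 × 32.3/1634.311 ≈ -0.468.
%ΔQ_x ≈ ε × %ΔP_y = -0.468 × (-16.4%) = 7.7%.

7.7%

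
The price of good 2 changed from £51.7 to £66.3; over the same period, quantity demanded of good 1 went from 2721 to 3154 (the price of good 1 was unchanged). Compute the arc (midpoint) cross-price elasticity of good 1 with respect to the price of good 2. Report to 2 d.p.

0.60

ΔQ_1 = 3154 − 2721 = 433; ΔP_2 = 66.3 − 51.7 = 14.6.
Midpoints: Q̄_1 = 2937.5, P̄_2 = 59.00.
ε = (ΔQ_1/Q̄_1)/(ΔP_2/P̄_2) = (433/2937.5)/(14.6/59.00) ≈ 0.60.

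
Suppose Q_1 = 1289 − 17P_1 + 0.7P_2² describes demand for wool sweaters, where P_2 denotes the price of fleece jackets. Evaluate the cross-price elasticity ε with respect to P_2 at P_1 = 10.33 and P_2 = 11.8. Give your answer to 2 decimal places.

0.16

At P_1 = 10.33 and P_2 = 11.8: Q_1 = 1210.858.
∂Q_1/∂P_2 = 1.4P_2 = 1.4(11.8) = 16.5200.
ε = (∂Q_1/∂P_2)(P_2/Q_1) = 16.5200 × (11.8/1210.858) ≈ 0.16.
ε > 0: substitutes.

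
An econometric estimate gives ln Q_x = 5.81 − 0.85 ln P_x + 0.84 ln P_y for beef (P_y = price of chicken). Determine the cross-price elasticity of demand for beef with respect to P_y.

In a log-linear (constant-elasticity) demand function, the coefficient on ln P_y is the cross-price elasticity.
ε = 0.84. Positive, so beef and chicken are substitutes.

0.84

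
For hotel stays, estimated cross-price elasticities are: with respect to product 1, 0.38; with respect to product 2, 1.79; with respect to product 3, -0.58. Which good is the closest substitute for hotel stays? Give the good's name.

product 2

Substitutes have ε > 0. Among the positive values, 1.79 (product 2) is largest.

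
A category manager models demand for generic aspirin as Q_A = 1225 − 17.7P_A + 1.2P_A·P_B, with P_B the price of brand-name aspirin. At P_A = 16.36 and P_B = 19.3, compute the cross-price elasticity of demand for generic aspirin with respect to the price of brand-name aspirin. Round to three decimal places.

0.288

At P_A = 16.36 and P_B = 19.3: Q_A = 1314.326.
∂Q_A/∂P_B = 1.2P_A = 1.2(16.36) = 19.6320.
ε = (∂Q_A/∂P_B)(P_B/Q_A) = 19.6320 × (19.3/1314.326) ≈ 0.288.
ε > 0: substitutes.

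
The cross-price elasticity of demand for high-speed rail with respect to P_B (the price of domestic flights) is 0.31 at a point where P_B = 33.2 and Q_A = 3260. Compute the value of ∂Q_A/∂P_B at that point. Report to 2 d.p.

ε = (∂Q_A/∂P_B)·(P_B/Q_A) ⇒ ∂Q_A/∂P_B = ε·Q_A/P_B = 0.31 × 3260/33.2 ≈ 30.44.

30.44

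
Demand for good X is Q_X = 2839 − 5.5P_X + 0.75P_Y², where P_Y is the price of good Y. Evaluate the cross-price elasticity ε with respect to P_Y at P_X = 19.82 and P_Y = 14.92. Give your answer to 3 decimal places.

At P_X = 19.82 and P_Y = 14.92: Q_X = 2896.945.
∂Q_X/∂P_Y = 1.5P_Y = 1.5(14.92) = 22.3800.
ε = (∂Q_X/∂P_Y)(P_Y/Q_X) = 22.3800 × (14.92/2896.945) ≈ 0.115.

0.115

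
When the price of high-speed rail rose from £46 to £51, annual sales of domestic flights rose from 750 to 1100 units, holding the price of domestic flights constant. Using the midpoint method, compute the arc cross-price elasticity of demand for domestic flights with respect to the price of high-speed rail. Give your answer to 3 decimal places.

3.670

ΔQ_A = 1100 − 750 = 350; ΔP_B = 51 − 46 = 5.
Midpoints: Q̄_A = 925.0, P̄_B = 48.50.
ε = (ΔQ_A/Q̄_A)/(ΔP_B/P̄_B) = (350/925.0)/(5/48.50) ≈ 3.670.
ε > 0: domestic flights and high-speed rail are substitutes.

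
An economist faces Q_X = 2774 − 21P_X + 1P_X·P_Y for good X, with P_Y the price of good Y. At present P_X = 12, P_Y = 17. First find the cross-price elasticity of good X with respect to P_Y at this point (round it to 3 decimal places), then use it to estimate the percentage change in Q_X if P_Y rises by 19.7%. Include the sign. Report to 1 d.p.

At P_X = 12, P_Y = 17: Q_X = 2726.
∂Q_X/∂P_Y = 1P_X = 12.0000.
ε = (∂Q_X/∂P_Y)(P_Y/Q_X) = 12.0000 × 17/2726 ≈ 0.075.
%ΔQ_X ≈ ε × %ΔP_Y = 0.075 × (19.7%) = 1.5%.

1.5%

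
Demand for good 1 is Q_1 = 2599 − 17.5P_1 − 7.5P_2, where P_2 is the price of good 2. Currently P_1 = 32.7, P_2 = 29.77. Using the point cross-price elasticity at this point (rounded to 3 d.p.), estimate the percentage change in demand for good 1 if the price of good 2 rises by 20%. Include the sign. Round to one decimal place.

-2.5%

At P_1 = 32.7, P_2 = 29.77: Q_1 = 1803.475.
∂Q_1/∂P_2 = -7.5.
ε = (∂Q_1/∂P_2)(P_2/Q_1) = -7.5000 × 29.77/1803.475 ≈ -0.124.
%ΔQ_1 ≈ ε × %ΔP_2 = -0.124 × (20%) = -2.5%.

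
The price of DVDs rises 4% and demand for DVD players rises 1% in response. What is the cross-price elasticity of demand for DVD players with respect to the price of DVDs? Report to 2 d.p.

0.25

ε = (%ΔQ of DVD players) / (%ΔP of DVDs) = (1%) / (4%) ≈ 0.25.
Positive cross-price elasticity: substitutes.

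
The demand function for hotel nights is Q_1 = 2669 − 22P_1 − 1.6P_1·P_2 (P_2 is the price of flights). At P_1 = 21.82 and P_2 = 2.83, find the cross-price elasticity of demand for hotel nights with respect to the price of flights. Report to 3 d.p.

At P_1 = 21.82 and P_2 = 2.83: Q_1 = 2090.159.
∂Q_1/∂P_2 = -1.6P_1 = -1.6(21.82) = -34.9120.
ε = (∂Q_1/∂P_2)(P_2/Q_1) = -34.9120 × (2.83/2090.159) ≈ -0.047.

-0.047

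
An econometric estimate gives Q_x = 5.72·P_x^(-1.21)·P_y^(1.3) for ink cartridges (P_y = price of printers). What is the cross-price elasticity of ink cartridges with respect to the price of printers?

In a log-linear (constant-elasticity) demand function, the coefficient on the exponent of P_y is the cross-price elasticity.
ε = 1.30. Positive, so ink cartridges and printers are substitutes.

1.30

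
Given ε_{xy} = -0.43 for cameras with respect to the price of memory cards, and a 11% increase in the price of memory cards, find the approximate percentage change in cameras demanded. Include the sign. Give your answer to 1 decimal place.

%ΔQ ≈ ε × %ΔP of memory cards = -0.43 × (11%) = -4.7%.
Demand for cameras falls by about 4.7%.

-4.7%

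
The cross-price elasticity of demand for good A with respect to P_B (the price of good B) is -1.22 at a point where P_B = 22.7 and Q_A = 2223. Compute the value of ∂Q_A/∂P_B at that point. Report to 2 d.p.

ε = (∂Q_A/∂P_B)·(P_B/Q_A) ⇒ ∂Q_A/∂P_B = ε·Q_A/P_B = -1.22 × 2223/22.7 ≈ -119.47.

-119.47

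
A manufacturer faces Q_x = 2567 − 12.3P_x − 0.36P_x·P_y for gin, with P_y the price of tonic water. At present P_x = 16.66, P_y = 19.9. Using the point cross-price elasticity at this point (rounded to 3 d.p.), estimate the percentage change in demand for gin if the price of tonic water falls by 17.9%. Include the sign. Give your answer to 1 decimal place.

0.9%

At P_x = 16.66, P_y = 19.9: Q_x = 2242.730.
∂Q_x/∂P_y = -0.36P_x = -5.9976.
ε = (∂Q_x/∂P_y)(P_y/Q_x) = -5.9976 × 19.9/2242.730 ≈ -0.053.
%ΔQ_x ≈ ε × %ΔP_y = -0.053 × (-17.9%) = 0.9%.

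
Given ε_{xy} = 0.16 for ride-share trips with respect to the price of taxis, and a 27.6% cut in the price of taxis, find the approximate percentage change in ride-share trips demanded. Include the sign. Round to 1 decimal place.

%ΔQ ≈ ε × %ΔP of taxis = 0.16 × (-27.6%) = -4.4%.

-4.4%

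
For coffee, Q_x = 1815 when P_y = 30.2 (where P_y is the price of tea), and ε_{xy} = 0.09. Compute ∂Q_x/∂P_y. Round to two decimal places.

5.41

ε = (∂Q_x/∂P_y)·(P_y/Q_x) ⇒ ∂Q_x/∂P_y = ε·Q_x/P_y = 0.09 × 1815/30.2 ≈ 5.41.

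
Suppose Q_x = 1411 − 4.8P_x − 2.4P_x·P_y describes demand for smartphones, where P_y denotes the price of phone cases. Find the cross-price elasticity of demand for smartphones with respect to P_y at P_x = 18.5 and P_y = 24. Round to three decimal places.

At P_x = 18.5 and P_y = 24: Q_x = 256.6.
∂Q_x/∂P_y = -2.4P_x = -2.4(18.5) = -44.4000.
ε = (∂Q_x/∂P_y)(P_y/Q_x) = -44.4000 × (24/256.6) ≈ -4.153.
ε < 0: complements.

-4.153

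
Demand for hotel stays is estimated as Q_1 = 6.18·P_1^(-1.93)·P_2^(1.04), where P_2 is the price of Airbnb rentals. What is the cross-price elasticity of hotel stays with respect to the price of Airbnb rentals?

In a log-linear (constant-elasticity) demand function, the coefficient on the exponent of P_2 is the cross-price elasticity.
ε = 1.04. Positive, so hotel stays and Airbnb rentals are substitutes.

1.04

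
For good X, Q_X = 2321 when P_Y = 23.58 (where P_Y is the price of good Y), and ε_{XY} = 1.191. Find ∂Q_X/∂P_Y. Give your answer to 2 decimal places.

ε = (∂Q_X/∂P_Y)·(P_Y/Q_X) ⇒ ∂Q_X/∂P_Y = ε·Q_X/P_Y = 1.191 × 2321/23.58 ≈ 117.23.

117.23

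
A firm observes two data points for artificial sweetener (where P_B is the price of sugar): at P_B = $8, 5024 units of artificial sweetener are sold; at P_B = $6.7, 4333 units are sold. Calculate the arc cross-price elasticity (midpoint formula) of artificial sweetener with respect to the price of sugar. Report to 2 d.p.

ΔQ_A = 4333 − 5024 = -691; ΔP_B = 6.7 − 8 = -1.3.
Midpoints: Q̄_A = 4678.5, P̄_B = 7.35.
ε = (ΔQ_A/Q̄_A)/(ΔP_B/P̄_B) = (-691/4678.5)/(-1.3/7.35) ≈ 0.84.

0.84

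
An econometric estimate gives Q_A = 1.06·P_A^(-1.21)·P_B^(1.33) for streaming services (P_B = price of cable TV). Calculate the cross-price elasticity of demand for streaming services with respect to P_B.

1.33

In a log-linear (constant-elasticity) demand function, the coefficient on the exponent of P_B is the cross-price elasticity.
ε = 1.33. Positive, so streaming services and cable TV are substitutes.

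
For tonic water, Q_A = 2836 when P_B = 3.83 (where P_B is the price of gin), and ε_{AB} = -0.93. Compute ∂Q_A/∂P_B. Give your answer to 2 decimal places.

-688.64

ε = (∂Q_A/∂P_B)·(P_B/Q_A) ⇒ ∂Q_A/∂P_B = ε·Q_A/P_B = -0.93 × 2836/3.83 ≈ -688.64.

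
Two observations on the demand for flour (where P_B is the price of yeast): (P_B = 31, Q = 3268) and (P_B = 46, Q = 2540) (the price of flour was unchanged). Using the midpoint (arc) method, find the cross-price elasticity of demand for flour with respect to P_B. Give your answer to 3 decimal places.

ΔQ_A = 2540 − 3268 = -728; ΔP_B = 46 − 31 = 15.
Midpoints: Q̄_A = 2904.0, P̄_B = 38.50.
ε = (ΔQ_A/Q̄_A)/(ΔP_B/P̄_B) = (-728/2904.0)/(15/38.50) ≈ -0.643.

-0.643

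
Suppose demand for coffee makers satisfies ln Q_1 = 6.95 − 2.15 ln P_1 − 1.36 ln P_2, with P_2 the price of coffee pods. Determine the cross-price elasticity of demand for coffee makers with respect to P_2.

In a log-linear (constant-elasticity) demand function, the coefficient on ln P_2 is the cross-price elasticity.
ε = -1.36. Negative, so coffee makers and coffee pods are complements.

-1.36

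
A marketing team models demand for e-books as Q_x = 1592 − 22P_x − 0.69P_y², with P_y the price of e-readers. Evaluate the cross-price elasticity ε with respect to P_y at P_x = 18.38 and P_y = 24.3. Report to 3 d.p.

-1.044

At P_x = 18.38 and P_y = 24.3: Q_x = 780.202.
∂Q_x/∂P_y = -1.38P_y = -1.38(24.3) = -33.5340.
ε = (∂Q_x/∂P_y)(P_y/Q_x) = -33.5340 × (24.3/780.202) ≈ -1.044.
ε < 0: complements.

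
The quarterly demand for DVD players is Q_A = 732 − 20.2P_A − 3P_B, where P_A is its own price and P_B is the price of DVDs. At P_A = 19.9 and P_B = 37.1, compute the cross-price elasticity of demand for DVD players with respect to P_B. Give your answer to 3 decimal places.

-0.509

At P_A = 19.9 and P_B = 37.1: Q_A = 218.72.
∂Q_A/∂P_B = -3.
ε = (∂Q_A/∂P_B)(P_B/Q_A) = -3 × (37.1/218.72) ≈ -0.509.
Since ε < 0, DVD players and DVDs are complements.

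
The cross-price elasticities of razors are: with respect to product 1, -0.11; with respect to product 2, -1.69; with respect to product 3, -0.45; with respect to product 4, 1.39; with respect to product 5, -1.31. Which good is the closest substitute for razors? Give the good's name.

product 4

Substitutes have ε > 0. Among the positive values, 1.39 (product 4) is largest.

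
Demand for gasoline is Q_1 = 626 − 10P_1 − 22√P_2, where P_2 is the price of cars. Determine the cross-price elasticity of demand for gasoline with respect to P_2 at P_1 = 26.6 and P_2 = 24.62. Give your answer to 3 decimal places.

At P_1 = 26.6 and P_2 = 24.62: Q_1 = 250.839.
∂Q_1/∂P_2 = -22/(2√P_2) = -22/(2√24.62) = -2.2169.
ε = (∂Q_1/∂P_2)(P_2/Q_1) = -2.2169 × (24.62/250.839) ≈ -0.218.
ε < 0: complements.

-0.218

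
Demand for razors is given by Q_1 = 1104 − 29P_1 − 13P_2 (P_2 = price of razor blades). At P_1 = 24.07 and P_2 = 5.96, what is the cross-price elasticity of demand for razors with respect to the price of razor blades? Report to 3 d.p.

At P_1 = 24.07 and P_2 = 5.96: Q_1 = 328.49.
∂Q_1/∂P_2 = -13.
ε = (∂Q_1/∂P_2)(P_2/Q_1) = -13 × (5.96/328.49) ≈ -0.236.

-0.236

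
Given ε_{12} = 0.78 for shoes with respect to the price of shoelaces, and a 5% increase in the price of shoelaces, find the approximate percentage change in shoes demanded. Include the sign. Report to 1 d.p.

3.9%

%ΔQ ≈ ε × %ΔP of shoelaces = 0.78 × (5%) = 3.9%.
Demand for shoes rises by about 3.9%.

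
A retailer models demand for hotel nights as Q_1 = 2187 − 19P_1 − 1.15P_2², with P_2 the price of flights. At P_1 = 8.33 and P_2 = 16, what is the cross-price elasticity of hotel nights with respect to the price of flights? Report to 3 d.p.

At P_1 = 8.33 and P_2 = 16: Q_1 = 1734.33.
∂Q_1/∂P_2 = -2.3P_2 = -2.3(16) = -36.8000.
ε = (∂Q_1/∂P_2)(P_2/Q_1) = -36.8000 × (16/1734.33) ≈ -0.339.

-0.339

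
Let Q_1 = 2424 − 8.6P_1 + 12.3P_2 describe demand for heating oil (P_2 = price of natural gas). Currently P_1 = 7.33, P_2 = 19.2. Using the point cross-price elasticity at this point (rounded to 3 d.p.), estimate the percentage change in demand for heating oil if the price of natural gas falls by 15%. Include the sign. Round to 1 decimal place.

At P_1 = 7.33, P_2 = 19.2: Q_1 = 2597.122.
∂Q_1/∂P_2 = 12.3.
ε = (∂Q_1/∂P_2)(P_2/Q_1) = 12.3000 × 19.2/2597.122 ≈ 0.091.
%ΔQ_1 ≈ ε × %ΔP_2 = 0.091 × (-15%) = -1.4%.

-1.4%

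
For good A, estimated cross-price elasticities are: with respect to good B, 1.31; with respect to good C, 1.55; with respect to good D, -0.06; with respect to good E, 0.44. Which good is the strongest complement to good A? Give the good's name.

good D

Complements have ε < 0. The most negative value is -0.06 (good D).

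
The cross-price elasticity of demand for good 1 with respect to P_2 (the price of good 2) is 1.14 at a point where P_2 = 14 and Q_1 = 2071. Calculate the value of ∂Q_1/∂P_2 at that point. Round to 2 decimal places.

ε = (∂Q_1/∂P_2)·(P_2/Q_1) ⇒ ∂Q_1/∂P_2 = ε·Q_1/P_2 = 1.14 × 2071/14 ≈ 168.64.

168.64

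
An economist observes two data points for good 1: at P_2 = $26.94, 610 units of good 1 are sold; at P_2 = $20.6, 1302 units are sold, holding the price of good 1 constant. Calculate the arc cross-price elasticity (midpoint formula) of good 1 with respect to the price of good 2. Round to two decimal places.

ΔQ_1 = 1302 − 610 = 692; ΔP_2 = 20.6 − 26.94 = -6.34.
Midpoints: Q̄_1 = 956.0, P̄_2 = 23.77.
ε = (ΔQ_1/Q̄_1)/(ΔP_2/P̄_2) = (692/956.0)/(-6.34/23.77) ≈ -2.71.
ε < 0: good 1 and good 2 are complements.

-2.71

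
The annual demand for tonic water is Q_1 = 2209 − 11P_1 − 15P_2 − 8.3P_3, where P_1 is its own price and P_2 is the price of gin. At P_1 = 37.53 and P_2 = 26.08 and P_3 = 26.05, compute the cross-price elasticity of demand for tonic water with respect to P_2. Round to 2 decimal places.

-0.33

At P_1 = 37.53 and P_2 = 26.08 and P_3 = 26.05: Q_1 = 1188.755.
∂Q_1/∂P_2 = -15.
ε = (∂Q_1/∂P_2)(P_2/Q_1) = -15 × (26.08/1188.755) ≈ -0.33.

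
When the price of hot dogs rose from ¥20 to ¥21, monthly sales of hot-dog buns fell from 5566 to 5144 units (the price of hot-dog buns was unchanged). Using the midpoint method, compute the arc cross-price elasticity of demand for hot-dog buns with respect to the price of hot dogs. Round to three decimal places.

ΔQ_A = 5144 − 5566 = -422; ΔP_B = 21 − 20 = 1.
Midpoints: Q̄_A = 5355.0, P̄_B = 20.50.
ε = (ΔQ_A/Q̄_A)/(ΔP_B/P̄_B) = (-422/5355.0)/(1/20.50) ≈ -1.615.
ε < 0: hot-dog buns and hot dogs are complements.

-1.615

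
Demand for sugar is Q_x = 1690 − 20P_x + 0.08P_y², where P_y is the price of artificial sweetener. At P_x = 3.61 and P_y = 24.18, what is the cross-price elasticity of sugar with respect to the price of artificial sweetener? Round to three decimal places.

0.056

At P_x = 3.61 and P_y = 24.18: Q_x = 1664.574.
∂Q_x/∂P_y = 0.16P_y = 0.16(24.18) = 3.8688.
ε = (∂Q_x/∂P_y)(P_y/Q_x) = 3.8688 × (24.18/1664.574) ≈ 0.056.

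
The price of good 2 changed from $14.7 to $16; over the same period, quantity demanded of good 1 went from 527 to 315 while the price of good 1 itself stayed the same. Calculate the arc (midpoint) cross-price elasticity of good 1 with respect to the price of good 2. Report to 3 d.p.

-5.946

ΔQ_1 = 315 − 527 = -212; ΔP_2 = 16 − 14.7 = 1.3.
Midpoints: Q̄_1 = 421.0, P̄_2 = 15.35.
ε = (ΔQ_1/Q̄_1)/(ΔP_2/P̄_2) = (-212/421.0)/(1.3/15.35) ≈ -5.946.
ε < 0: good 1 and good 2 are complements.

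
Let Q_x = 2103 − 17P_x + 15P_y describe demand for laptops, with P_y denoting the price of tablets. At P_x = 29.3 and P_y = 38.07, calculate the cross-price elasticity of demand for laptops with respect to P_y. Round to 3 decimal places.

0.262

At P_x = 29.3 and P_y = 38.07: Q_x = 2175.95.
∂Q_x/∂P_y = 15.
ε = (∂Q_x/∂P_y)(P_y/Q_x) = 15 × (38.07/2175.95) ≈ 0.262.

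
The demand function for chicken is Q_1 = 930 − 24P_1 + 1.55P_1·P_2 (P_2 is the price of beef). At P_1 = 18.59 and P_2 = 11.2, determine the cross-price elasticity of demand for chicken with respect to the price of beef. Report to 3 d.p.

At P_1 = 18.59 and P_2 = 11.2: Q_1 = 806.562.
∂Q_1/∂P_2 = 1.55P_1 = 1.55(18.59) = 28.8145.
ε = (∂Q_1/∂P_2)(P_2/Q_1) = 28.8145 × (11.2/806.562) ≈ 0.400.
ε > 0: substitutes.

0.400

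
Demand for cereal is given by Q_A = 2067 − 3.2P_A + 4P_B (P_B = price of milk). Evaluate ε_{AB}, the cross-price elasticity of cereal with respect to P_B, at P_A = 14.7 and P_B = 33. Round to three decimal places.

At P_A = 14.7 and P_B = 33: Q_A = 2151.96.
∂Q_A/∂P_B = 4.
ε = (∂Q_A/∂P_B)(P_B/Q_A) = 4 × (33/2151.96) ≈ 0.061.
Since ε > 0, cereal and milk are substitutes.

0.061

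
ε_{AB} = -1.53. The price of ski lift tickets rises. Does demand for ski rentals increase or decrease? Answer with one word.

ε < 0 and the price of ski lift tickets rises, so the quantity of ski rentals moves in the opposite direction: it decreases.

decrease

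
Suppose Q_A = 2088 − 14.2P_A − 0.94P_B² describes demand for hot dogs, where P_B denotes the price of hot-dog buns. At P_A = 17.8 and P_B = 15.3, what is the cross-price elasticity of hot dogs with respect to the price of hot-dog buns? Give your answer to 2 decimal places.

At P_A = 17.8 and P_B = 15.3: Q_A = 1615.195.
∂Q_A/∂P_B = -1.88P_B = -1.88(15.3) = -28.7640.
ε = (∂Q_A/∂P_B)(P_B/Q_A) = -28.7640 × (15.3/1615.195) ≈ -0.27.
ε < 0: complements.

-0.27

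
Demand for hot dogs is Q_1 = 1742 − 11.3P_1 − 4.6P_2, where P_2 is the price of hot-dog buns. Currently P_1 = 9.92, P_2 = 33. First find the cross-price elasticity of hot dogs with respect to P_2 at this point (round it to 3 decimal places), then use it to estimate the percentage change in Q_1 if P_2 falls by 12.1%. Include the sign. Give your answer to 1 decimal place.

1.2%

At P_1 = 9.92, P_2 = 33: Q_1 = 1478.104.
∂Q_1/∂P_2 = -4.6.
ε = (∂Q_1/∂P_2)(P_2/Q_1) = -4.6000 × 33/1478.104 ≈ -0.103.
%ΔQ_1 ≈ ε × %ΔP_2 = -0.103 × (-12.1%) = 1.2%.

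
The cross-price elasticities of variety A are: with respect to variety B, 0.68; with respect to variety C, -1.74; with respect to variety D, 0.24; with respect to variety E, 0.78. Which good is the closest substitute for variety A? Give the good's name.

variety E

Substitutes have ε > 0. Among the positive values, 0.78 (variety E) is largest.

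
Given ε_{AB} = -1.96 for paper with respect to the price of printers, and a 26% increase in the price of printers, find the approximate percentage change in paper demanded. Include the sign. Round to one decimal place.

%ΔQ ≈ ε × %ΔP of printers = -1.96 × (26%) = -51.0%.
Demand for paper falls by about 51.0%.

-51.0%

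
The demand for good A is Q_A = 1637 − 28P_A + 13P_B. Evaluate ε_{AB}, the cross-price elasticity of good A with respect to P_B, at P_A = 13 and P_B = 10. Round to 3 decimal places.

At P_A = 13 and P_B = 10: Q_A = 1403.
∂Q_A/∂P_B = 13.
ε = (∂Q_A/∂P_B)(P_B/Q_A) = 13 × (10/1403) ≈ 0.093.

0.093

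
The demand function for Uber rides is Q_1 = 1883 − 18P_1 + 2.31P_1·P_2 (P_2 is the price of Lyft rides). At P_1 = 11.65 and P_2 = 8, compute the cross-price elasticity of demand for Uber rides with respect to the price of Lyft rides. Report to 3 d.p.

At P_1 = 11.65 and P_2 = 8: Q_1 = 1888.592.
∂Q_1/∂P_2 = 2.31P_1 = 2.31(11.65) = 26.9115.
ε = (∂Q_1/∂P_2)(P_2/Q_1) = 26.9115 × (8/1888.592) ≈ 0.114.
ε > 0: substitutes.

0.114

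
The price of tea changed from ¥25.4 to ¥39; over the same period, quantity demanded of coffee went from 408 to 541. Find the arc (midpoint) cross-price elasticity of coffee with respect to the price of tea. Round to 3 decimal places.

ΔQ_A = 541 − 408 = 133; ΔP_B = 39 − 25.4 = 13.6.
Midpoints: Q̄_A = 474.5, P̄_B = 32.20.
ε = (ΔQ_A/Q̄_A)/(ΔP_B/P̄_B) = (133/474.5)/(13.6/32.20) ≈ 0.664.
ε > 0: coffee and tea are substitutes.

0.664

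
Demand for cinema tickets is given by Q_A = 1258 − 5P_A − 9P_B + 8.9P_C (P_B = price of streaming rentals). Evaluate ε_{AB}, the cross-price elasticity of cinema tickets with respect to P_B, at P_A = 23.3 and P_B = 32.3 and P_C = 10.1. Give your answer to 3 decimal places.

At P_A = 23.3 and P_B = 32.3 and P_C = 10.1: Q_A = 940.69.
∂Q_A/∂P_B = -9.
ε = (∂Q_A/∂P_B)(P_B/Q_A) = -9 × (32.3/940.69) ≈ -0.309.

-0.309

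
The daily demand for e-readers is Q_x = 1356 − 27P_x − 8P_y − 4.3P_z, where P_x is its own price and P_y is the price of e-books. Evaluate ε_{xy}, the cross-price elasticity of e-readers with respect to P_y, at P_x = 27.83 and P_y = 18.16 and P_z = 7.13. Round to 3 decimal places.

At P_x = 27.83 and P_y = 18.16 and P_z = 7.13: Q_x = 428.651.
∂Q_x/∂P_y = -8.
ε = (∂Q_x/∂P_y)(P_y/Q_x) = -8 × (18.16/428.651) ≈ -0.339.

-0.339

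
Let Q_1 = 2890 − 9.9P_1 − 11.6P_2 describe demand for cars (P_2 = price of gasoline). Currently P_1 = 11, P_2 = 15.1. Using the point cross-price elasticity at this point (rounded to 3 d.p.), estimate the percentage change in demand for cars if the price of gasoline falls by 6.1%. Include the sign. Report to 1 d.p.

At P_1 = 11, P_2 = 15.1: Q_1 = 2605.94.
∂Q_1/∂P_2 = -11.6.
ε = (∂Q_1/∂P_2)(P_2/Q_1) = -11.6000 × 15.1/2605.94 ≈ -0.067.
%ΔQ_1 ≈ ε × %ΔP_2 = -0.067 × (-6.1%) = 0.4%.

0.4%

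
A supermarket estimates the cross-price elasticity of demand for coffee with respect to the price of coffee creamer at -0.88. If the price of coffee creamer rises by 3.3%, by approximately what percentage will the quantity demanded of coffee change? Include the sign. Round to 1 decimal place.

-2.9%

%ΔQ ≈ ε × %ΔP of coffee creamer = -0.88 × (3.3%) = -2.9%.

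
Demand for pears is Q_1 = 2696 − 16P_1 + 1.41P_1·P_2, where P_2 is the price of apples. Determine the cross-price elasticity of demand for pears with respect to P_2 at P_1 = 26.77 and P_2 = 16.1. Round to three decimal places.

At P_1 = 26.77 and P_2 = 16.1: Q_1 = 2875.386.
∂Q_1/∂P_2 = 1.41P_1 = 1.41(26.77) = 37.7457.
ε = (∂Q_1/∂P_2)(P_2/Q_1) = 37.7457 × (16.1/2875.386) ≈ 0.211.

0.211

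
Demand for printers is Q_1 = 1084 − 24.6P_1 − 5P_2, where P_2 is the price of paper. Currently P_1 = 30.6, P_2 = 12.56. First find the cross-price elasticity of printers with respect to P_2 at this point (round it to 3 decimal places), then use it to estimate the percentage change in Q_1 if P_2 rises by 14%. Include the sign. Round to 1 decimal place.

At P_1 = 30.6, P_2 = 12.56: Q_1 = 268.44.
∂Q_1/∂P_2 = -5.
ε = (∂Q_1/∂P_2)(P_2/Q_1) = -5.0000 × 12.56/268.44 ≈ -0.234.
%ΔQ_1 ≈ ε × %ΔP_2 = -0.234 × (14%) = -3.3%.

-3.3%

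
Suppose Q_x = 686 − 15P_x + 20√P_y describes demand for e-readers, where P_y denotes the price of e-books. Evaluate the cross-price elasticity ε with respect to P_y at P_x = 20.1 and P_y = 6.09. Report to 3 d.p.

At P_x = 20.1 and P_y = 6.09: Q_x = 433.856.
∂Q_x/∂P_y = 20/(2√P_y) = 20/(2√6.09) = 4.0522.
ε = (∂Q_x/∂P_y)(P_y/Q_x) = 4.0522 × (6.09/433.856) ≈ 0.057.
ε > 0: substitutes.

0.057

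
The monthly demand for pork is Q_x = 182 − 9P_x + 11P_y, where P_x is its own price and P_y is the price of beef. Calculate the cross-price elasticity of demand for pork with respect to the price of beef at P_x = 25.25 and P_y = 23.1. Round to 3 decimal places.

At P_x = 25.25 and P_y = 23.1: Q_x = 208.85.
∂Q_x/∂P_y = 11.
ε = (∂Q_x/∂P_y)(P_y/Q_x) = 11 × (23.1/208.85) ≈ 1.217.

1.217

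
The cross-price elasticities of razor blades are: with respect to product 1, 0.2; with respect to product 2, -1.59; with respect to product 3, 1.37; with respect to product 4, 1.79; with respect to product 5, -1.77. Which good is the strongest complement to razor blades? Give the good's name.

Complements have ε < 0. The most negative value is -1.77 (product 5).

product 5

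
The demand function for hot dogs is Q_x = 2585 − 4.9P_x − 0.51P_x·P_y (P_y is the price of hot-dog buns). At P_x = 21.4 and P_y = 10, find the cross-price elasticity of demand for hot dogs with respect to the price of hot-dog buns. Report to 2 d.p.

At P_x = 21.4 and P_y = 10: Q_x = 2371.
∂Q_x/∂P_y = -0.51P_x = -0.51(21.4) = -10.9140.
ε = (∂Q_x/∂P_y)(P_y/Q_x) = -10.9140 × (10/2371) ≈ -0.05.

-0.05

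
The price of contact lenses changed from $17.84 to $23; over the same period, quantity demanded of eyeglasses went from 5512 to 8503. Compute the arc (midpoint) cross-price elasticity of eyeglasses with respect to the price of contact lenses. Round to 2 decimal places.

1.69

ΔQ_A = 8503 − 5512 = 2991; ΔP_B = 23 − 17.84 = 5.16.
Midpoints: Q̄_A = 7007.5, P̄_B = 20.42.
ε = (ΔQ_A/Q̄_A)/(ΔP_B/P̄_B) = (2991/7007.5)/(5.16/20.42) ≈ 1.69.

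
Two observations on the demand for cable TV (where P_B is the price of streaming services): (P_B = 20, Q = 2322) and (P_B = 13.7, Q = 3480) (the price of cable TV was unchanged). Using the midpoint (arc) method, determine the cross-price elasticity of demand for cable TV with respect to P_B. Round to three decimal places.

-1.068

ΔQ_A = 3480 − 2322 = 1158; ΔP_B = 13.7 − 20 = -6.3.
Midpoints: Q̄_A = 2901.0, P̄_B = 16.85.
ε = (ΔQ_A/Q̄_A)/(ΔP_B/P̄_B) = (1158/2901.0)/(-6.3/16.85) ≈ -1.068.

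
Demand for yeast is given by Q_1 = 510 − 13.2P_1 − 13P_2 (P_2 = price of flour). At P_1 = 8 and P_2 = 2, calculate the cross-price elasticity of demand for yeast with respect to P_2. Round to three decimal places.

At P_1 = 8 and P_2 = 2: Q_1 = 378.4.
∂Q_1/∂P_2 = -13.
ε = (∂Q_1/∂P_2)(P_2/Q_1) = -13 × (2/378.4) ≈ -0.069.
Since ε < 0, yeast and flour are complements.

-0.069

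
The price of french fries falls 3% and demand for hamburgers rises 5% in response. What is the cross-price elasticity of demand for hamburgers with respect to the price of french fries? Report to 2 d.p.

-1.67

ε = (%ΔQ of hamburgers) / (%ΔP of french fries) = (5%) / (-3%) ≈ -1.67.
Negative cross-price elasticity: complements.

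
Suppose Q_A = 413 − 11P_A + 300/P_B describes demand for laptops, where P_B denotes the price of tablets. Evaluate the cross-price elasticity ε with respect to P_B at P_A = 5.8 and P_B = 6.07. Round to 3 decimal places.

At P_A = 5.8 and P_B = 6.07: Q_A = 398.623.
∂Q_A/∂P_B = −300/P_B² = -8.1422.
ε = (∂Q_A/∂P_B)(P_B/Q_A) = -8.1422 × (6.07/398.623) ≈ -0.124.

-0.124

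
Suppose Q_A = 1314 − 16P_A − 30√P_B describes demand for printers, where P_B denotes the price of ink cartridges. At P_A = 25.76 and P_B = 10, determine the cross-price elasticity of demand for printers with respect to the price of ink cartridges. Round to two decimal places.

At P_A = 25.76 and P_B = 10: Q_A = 806.972.
∂Q_A/∂P_B = -30/(2√P_B) = -30/(2√10) = -4.7434.
ε = (∂Q_A/∂P_B)(P_B/Q_A) = -4.7434 × (10/806.972) ≈ -0.06.
ε < 0: complements.

-0.06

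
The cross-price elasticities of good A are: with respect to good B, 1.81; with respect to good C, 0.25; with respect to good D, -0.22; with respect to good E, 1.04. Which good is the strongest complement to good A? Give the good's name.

Complements have ε < 0. The most negative value is -0.22 (good D).

good D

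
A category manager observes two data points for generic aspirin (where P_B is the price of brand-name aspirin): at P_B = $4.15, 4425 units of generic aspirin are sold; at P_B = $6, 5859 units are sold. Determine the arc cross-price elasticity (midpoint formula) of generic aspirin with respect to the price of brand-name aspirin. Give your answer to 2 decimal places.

ΔQ_A = 5859 − 4425 = 1434; ΔP_B = 6 − 4.15 = 1.85.
Midpoints: Q̄_A = 5142.0, P̄_B = 5.08.
ε = (ΔQ_A/Q̄_A)/(ΔP_B/P̄_B) = (1434/5142.0)/(1.85/5.08) ≈ 0.77.
ε > 0: generic aspirin and brand-name aspirin are substitutes.

0.77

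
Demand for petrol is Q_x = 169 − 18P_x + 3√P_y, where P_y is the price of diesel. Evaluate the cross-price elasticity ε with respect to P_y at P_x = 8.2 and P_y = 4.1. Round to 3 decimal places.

At P_x = 8.2 and P_y = 4.1: Q_x = 27.475.
∂Q_x/∂P_y = 3/(2√P_y) = 3/(2√4.1) = 0.7408.
ε = (∂Q_x/∂P_y)(P_y/Q_x) = 0.7408 × (4.1/27.475) ≈ 0.111.

0.111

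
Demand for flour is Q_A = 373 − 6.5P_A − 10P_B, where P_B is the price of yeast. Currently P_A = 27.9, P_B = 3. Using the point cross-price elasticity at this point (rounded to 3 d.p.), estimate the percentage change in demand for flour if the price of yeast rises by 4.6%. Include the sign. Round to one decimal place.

-0.9%

At P_A = 27.9, P_B = 3: Q_A = 161.65.
∂Q_A/∂P_B = -10.
ε = (∂Q_A/∂P_B)(P_B/Q_A) = -10.0000 × 3/161.65 ≈ -0.186.
%ΔQ_A ≈ ε × %ΔP_B = -0.186 × (4.6%) = -0.9%.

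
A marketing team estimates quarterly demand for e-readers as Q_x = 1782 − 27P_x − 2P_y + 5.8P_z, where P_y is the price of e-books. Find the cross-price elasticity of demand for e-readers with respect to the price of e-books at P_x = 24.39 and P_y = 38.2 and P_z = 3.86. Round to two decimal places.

-0.07

At P_x = 24.39 and P_y = 38.2 and P_z = 3.86: Q_x = 1069.458.
∂Q_x/∂P_y = -2.
ε = (∂Q_x/∂P_y)(P_y/Q_x) = -2 × (38.2/1069.458) ≈ -0.07.
Since ε < 0, e-readers and e-books are complements.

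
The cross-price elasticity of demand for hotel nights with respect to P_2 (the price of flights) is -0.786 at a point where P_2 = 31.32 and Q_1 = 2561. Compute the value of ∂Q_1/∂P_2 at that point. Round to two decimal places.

ε = (∂Q_1/∂P_2)·(P_2/Q_1) ⇒ ∂Q_1/∂P_2 = ε·Q_1/P_2 = -0.786 × 2561/31.32 ≈ -64.27.

-64.27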